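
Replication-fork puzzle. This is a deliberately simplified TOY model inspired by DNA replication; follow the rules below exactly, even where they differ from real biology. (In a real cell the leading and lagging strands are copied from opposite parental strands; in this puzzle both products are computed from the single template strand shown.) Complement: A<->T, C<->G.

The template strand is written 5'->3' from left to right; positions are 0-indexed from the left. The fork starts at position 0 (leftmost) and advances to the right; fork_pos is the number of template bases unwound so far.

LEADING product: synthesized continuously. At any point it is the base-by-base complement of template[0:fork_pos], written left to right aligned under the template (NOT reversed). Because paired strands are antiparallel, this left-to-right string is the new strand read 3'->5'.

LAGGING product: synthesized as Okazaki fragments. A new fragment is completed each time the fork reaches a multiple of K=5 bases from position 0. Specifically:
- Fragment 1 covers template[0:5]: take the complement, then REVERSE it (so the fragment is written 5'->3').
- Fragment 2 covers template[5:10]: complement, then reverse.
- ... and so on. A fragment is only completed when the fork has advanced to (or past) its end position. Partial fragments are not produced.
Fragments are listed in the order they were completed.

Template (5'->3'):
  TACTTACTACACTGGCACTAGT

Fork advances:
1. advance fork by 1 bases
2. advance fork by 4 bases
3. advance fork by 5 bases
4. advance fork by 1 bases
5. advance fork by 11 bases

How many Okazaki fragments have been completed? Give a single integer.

Answer: 4

Derivation:
Step 1: advance 1 -> fork_pos = 0 + 1 = 1. Next multiple of 5 is 5 (not reached); still 0 fragment(s).
Step 2: advance 4 -> fork_pos = 1 + 4 = 5. Reached multiple(s) of 5: 5 -> fragment 1 completed (1 total).
Step 3: advance 5 -> fork_pos = 5 + 5 = 10. Reached multiple(s) of 5: 10 -> fragment 2 completed (2 total).
Step 4: advance 1 -> fork_pos = 10 + 1 = 11. Next multiple of 5 is 15 (not reached); still 2 fragment(s).
Step 5: advance 11 -> fork_pos = 11 + 11 = 22. Reached multiple(s) of 5: 15, 20 -> fragments 3-4 completed (4 total).
Check: final fork_pos = 22; the multiples of 5 that are <= 22 are 5..20 -> 22 // 5 = 4 completed fragment(s).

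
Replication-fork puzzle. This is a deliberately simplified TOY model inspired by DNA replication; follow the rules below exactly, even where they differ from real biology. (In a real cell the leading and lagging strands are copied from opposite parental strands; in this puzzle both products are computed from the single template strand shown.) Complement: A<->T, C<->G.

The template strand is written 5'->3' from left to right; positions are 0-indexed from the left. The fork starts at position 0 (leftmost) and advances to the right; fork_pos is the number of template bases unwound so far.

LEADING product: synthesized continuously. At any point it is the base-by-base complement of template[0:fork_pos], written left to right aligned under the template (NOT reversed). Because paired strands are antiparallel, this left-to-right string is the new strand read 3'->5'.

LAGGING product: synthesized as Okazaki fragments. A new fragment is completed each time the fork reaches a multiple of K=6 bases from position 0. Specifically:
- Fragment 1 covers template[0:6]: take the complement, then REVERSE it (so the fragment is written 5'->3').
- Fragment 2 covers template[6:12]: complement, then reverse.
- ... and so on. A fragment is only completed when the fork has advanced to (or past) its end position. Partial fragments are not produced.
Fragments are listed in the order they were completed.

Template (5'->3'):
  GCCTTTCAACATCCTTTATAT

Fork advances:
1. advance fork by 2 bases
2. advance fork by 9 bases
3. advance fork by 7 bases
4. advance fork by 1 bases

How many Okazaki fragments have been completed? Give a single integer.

Answer: 3

Derivation:
Step 1: advance 2 -> fork_pos = 0 + 2 = 2. Next multiple of 6 is 6 (not reached); still 0 fragment(s).
Step 2: advance 9 -> fork_pos = 2 + 9 = 11. Reached multiple(s) of 6: 6 -> fragment 1 completed (1 total).
Step 3: advance 7 -> fork_pos = 11 + 7 = 18. Reached multiple(s) of 6: 12, 18 -> fragments 2-3 completed (3 total).
Step 4: advance 1 -> fork_pos = 18 + 1 = 19. Next multiple of 6 is 24 (not reached); still 3 fragment(s).
Check: final fork_pos = 19; the multiples of 6 that are <= 19 are 6..18 -> 19 // 6 = 3 completed fragment(s).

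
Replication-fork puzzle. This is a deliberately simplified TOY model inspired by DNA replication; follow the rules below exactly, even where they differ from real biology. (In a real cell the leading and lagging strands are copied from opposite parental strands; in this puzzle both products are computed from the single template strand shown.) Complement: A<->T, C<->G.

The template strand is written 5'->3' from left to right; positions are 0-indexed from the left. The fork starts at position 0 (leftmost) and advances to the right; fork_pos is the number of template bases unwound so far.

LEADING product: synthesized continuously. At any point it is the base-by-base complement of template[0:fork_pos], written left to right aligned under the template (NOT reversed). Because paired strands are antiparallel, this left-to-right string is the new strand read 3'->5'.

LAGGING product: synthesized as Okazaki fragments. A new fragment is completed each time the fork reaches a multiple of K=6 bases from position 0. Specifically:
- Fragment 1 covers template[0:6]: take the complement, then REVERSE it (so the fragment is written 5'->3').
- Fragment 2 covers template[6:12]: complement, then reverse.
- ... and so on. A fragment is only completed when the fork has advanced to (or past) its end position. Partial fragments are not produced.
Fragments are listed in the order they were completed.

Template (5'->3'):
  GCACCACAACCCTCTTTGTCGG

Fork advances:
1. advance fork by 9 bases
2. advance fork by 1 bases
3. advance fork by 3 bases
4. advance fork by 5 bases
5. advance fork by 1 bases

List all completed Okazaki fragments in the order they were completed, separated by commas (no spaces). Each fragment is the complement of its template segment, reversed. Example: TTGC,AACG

Step 1: advance 9 -> fork_pos = 0 + 9 = 9. Reached multiple(s) of 6: 6 -> fragment 1 completed (1 total).
Step 2: advance 1 -> fork_pos = 9 + 1 = 10. Next multiple of 6 is 12 (not reached); still 1 fragment(s).
Step 3: advance 3 -> fork_pos = 10 + 3 = 13. Reached multiple(s) of 6: 12 -> fragment 2 completed (2 total).
Step 4: advance 5 -> fork_pos = 13 + 5 = 18. Reached multiple(s) of 6: 18 -> fragment 3 completed (3 total).
Step 5: advance 1 -> fork_pos = 18 + 1 = 19. Next multiple of 6 is 24 (not reached); still 3 fragment(s).
Final fork_pos = 19, so 3 fragment(s) are complete. Build each: template segment -> complement -> reverse.
Fragment 1: template[0:6] = GCACCA -> complement CGTGGT -> reversed TGGTGC
Fragment 2: template[6:12] = CAACCC -> complement GTTGGG -> reversed GGGTTG
Fragment 3: template[12:18] = TCTTTG -> complement AGAAAC -> reversed CAAAGA

Answer: TGGTGC,GGGTTG,CAAAGA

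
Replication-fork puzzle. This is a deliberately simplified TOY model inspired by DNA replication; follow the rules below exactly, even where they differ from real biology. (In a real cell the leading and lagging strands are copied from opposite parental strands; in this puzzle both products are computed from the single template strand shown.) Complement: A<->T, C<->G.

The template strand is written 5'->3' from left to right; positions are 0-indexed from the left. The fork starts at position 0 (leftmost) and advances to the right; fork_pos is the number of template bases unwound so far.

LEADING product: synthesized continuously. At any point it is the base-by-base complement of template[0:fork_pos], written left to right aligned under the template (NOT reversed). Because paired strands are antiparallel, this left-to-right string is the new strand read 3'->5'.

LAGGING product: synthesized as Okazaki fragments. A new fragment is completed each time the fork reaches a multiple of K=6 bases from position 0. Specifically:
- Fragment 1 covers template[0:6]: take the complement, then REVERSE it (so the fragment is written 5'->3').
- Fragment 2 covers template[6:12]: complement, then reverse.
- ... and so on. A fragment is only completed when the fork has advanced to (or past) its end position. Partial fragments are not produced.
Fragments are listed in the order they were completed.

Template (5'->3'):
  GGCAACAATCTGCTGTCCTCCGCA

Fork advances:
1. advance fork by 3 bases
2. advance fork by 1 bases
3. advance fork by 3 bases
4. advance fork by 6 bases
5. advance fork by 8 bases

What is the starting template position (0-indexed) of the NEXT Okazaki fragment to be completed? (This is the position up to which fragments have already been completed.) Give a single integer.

Answer: 18

Derivation:
Step 1: advance 3 -> fork_pos = 0 + 3 = 3. Next multiple of 6 is 6 (not reached); still 0 fragment(s).
Step 2: advance 1 -> fork_pos = 3 + 1 = 4. Next multiple of 6 is 6 (not reached); still 0 fragment(s).
Step 3: advance 3 -> fork_pos = 4 + 3 = 7. Reached multiple(s) of 6: 6 -> fragment 1 completed (1 total).
Step 4: advance 6 -> fork_pos = 7 + 6 = 13. Reached multiple(s) of 6: 12 -> fragment 2 completed (2 total).
Step 5: advance 8 -> fork_pos = 13 + 8 = 21. Reached multiple(s) of 6: 18 -> fragment 3 completed (3 total).
3 fragment(s) completed, covering template[0:18] (3 x 6 = 18). The next fragment, fragment 4, covers template[18:24], so it starts at position 18.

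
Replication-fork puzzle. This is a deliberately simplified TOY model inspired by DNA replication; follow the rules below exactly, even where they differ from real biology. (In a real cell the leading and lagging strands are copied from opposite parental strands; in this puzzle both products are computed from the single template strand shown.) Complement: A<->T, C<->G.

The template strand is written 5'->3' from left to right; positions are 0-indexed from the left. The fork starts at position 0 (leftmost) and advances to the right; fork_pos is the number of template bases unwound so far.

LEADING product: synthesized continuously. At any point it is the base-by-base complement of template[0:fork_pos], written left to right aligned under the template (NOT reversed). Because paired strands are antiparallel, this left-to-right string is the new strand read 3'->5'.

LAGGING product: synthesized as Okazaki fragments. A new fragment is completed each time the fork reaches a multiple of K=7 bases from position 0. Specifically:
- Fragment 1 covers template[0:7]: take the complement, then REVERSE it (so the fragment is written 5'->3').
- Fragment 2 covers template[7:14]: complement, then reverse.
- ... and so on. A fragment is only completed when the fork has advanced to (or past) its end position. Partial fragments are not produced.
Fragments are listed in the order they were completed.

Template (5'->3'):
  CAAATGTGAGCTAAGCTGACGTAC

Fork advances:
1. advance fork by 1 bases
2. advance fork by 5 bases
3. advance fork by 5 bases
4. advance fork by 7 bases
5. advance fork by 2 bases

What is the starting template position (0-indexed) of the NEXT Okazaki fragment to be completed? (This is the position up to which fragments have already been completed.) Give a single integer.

Answer: 14

Derivation:
Step 1: advance 1 -> fork_pos = 0 + 1 = 1. Next multiple of 7 is 7 (not reached); still 0 fragment(s).
Step 2: advance 5 -> fork_pos = 1 + 5 = 6. Next multiple of 7 is 7 (not reached); still 0 fragment(s).
Step 3: advance 5 -> fork_pos = 6 + 5 = 11. Reached multiple(s) of 7: 7 -> fragment 1 completed (1 total).
Step 4: advance 7 -> fork_pos = 11 + 7 = 18. Reached multiple(s) of 7: 14 -> fragment 2 completed (2 total).
Step 5: advance 2 -> fork_pos = 18 + 2 = 20. Next multiple of 7 is 21 (not reached); still 2 fragment(s).
2 fragment(s) completed, covering template[0:14] (2 x 7 = 14). The next fragment, fragment 3, covers template[14:21], so it starts at position 14.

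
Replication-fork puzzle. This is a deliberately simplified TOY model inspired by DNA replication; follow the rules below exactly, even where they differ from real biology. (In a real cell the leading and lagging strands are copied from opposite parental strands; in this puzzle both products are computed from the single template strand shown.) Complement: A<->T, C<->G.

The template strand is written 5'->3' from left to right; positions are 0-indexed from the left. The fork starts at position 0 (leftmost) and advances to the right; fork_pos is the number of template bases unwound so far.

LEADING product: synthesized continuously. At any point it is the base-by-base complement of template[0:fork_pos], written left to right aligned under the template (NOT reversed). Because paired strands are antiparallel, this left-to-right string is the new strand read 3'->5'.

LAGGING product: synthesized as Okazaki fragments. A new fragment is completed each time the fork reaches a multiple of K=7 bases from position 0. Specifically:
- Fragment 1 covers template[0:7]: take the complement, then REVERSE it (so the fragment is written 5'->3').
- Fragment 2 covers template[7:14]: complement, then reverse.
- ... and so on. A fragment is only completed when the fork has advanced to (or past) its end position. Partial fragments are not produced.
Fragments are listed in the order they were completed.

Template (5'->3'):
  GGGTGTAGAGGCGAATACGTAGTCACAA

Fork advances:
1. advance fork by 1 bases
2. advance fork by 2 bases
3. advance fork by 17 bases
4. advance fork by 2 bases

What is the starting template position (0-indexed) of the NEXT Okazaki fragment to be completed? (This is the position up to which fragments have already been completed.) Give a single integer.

Step 1: advance 1 -> fork_pos = 0 + 1 = 1. Next multiple of 7 is 7 (not reached); still 0 fragment(s).
Step 2: advance 2 -> fork_pos = 1 + 2 = 3. Next multiple of 7 is 7 (not reached); still 0 fragment(s).
Step 3: advance 17 -> fork_pos = 3 + 17 = 20. Reached multiple(s) of 7: 7, 14 -> fragments 1-2 completed (2 total).
Step 4: advance 2 -> fork_pos = 20 + 2 = 22. Reached multiple(s) of 7: 21 -> fragment 3 completed (3 total).
3 fragment(s) completed, covering template[0:21] (3 x 7 = 21). The next fragment, fragment 4, covers template[21:28], so it starts at position 21.

Answer: 21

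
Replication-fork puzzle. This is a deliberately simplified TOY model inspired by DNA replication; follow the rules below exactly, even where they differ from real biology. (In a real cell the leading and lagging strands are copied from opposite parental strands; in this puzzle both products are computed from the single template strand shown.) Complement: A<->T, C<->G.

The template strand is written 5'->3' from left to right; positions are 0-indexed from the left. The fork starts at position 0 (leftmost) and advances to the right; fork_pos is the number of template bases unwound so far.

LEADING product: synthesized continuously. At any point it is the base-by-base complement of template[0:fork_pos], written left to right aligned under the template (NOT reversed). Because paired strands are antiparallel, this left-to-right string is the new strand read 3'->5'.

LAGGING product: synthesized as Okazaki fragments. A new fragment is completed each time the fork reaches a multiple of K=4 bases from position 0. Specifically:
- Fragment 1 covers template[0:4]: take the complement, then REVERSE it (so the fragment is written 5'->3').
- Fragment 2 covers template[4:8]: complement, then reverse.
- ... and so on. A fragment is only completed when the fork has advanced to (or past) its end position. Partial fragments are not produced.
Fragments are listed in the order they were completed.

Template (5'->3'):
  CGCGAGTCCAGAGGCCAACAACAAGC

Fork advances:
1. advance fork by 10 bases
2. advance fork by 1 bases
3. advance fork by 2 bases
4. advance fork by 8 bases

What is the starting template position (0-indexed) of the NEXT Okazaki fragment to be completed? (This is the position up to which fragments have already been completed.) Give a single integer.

Step 1: advance 10 -> fork_pos = 0 + 10 = 10. Reached multiple(s) of 4: 4, 8 -> fragments 1-2 completed (2 total).
Step 2: advance 1 -> fork_pos = 10 + 1 = 11. Next multiple of 4 is 12 (not reached); still 2 fragment(s).
Step 3: advance 2 -> fork_pos = 11 + 2 = 13. Reached multiple(s) of 4: 12 -> fragment 3 completed (3 total).
Step 4: advance 8 -> fork_pos = 13 + 8 = 21. Reached multiple(s) of 4: 16, 20 -> fragments 4-5 completed (5 total).
5 fragment(s) completed, covering template[0:20] (5 x 4 = 20). The next fragment, fragment 6, covers template[20:24], so it starts at position 20.

Answer: 20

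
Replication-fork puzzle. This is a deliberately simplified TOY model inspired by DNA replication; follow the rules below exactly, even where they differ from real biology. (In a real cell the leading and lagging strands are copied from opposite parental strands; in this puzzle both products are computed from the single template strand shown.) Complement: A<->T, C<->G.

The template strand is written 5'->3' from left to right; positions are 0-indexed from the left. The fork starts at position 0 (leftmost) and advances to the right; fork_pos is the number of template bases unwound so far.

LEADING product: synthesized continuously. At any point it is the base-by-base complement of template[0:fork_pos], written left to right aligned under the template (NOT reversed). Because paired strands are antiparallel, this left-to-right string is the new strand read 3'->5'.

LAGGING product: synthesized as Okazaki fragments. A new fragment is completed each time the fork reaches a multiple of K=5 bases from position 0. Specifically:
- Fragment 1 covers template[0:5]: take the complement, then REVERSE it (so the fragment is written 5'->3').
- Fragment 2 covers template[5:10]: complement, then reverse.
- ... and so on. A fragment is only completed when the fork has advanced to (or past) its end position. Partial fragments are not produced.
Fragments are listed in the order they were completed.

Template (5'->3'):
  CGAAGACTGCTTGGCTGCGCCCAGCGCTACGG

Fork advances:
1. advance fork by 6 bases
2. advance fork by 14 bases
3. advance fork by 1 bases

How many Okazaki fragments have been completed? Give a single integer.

Step 1: advance 6 -> fork_pos = 0 + 6 = 6. Reached multiple(s) of 5: 5 -> fragment 1 completed (1 total).
Step 2: advance 14 -> fork_pos = 6 + 14 = 20. Reached multiple(s) of 5: 10, 15, 20 -> fragments 2-4 completed (4 total).
Step 3: advance 1 -> fork_pos = 20 + 1 = 21. Next multiple of 5 is 25 (not reached); still 4 fragment(s).
Check: final fork_pos = 21; the multiples of 5 that are <= 21 are 5..20 -> 21 // 5 = 4 completed fragment(s).

Answer: 4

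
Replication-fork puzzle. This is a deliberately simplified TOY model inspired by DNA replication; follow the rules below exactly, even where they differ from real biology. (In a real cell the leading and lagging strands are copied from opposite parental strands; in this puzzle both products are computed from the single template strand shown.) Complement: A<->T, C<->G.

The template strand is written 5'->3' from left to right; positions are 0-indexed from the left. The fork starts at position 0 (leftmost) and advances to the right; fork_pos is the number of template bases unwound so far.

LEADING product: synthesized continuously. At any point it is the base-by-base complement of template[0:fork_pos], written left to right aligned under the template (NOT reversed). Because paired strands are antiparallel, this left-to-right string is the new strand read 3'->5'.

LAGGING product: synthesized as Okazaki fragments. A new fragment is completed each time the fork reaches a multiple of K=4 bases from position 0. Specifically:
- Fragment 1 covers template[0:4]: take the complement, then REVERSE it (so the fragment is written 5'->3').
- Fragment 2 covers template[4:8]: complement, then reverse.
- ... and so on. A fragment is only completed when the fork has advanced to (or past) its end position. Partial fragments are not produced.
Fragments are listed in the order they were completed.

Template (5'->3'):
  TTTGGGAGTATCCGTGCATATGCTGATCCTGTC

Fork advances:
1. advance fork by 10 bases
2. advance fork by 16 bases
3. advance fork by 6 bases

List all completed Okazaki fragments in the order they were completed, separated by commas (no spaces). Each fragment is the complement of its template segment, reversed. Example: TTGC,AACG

Answer: CAAA,CTCC,GATA,CACG,TATG,AGCA,GATC,ACAG

Derivation:
Step 1: advance 10 -> fork_pos = 0 + 10 = 10. Reached multiple(s) of 4: 4, 8 -> fragments 1-2 completed (2 total).
Step 2: advance 16 -> fork_pos = 10 + 16 = 26. Reached multiple(s) of 4: 12, 16, 20, 24 -> fragments 3-6 completed (6 total).
Step 3: advance 6 -> fork_pos = 26 + 6 = 32. Reached multiple(s) of 4: 28, 32 -> fragments 7-8 completed (8 total).
Final fork_pos = 32, so 8 fragment(s) are complete. Build each: template segment -> complement -> reverse.
Fragment 1: template[0:4] = TTTG -> complement AAAC -> reversed CAAA
Fragment 2: template[4:8] = GGAG -> complement CCTC -> reversed CTCC
Fragment 3: template[8:12] = TATC -> complement ATAG -> reversed GATA
Fragment 4: template[12:16] = CGTG -> complement GCAC -> reversed CACG
Fragment 5: template[16:20] = CATA -> complement GTAT -> reversed TATG
Fragment 6: template[20:24] = TGCT -> complement ACGA -> reversed AGCA
Fragment 7: template[24:28] = GATC -> complement CTAG -> reversed GATC
Fragment 8: template[28:32] = CTGT -> complement GACA -> reversed ACAG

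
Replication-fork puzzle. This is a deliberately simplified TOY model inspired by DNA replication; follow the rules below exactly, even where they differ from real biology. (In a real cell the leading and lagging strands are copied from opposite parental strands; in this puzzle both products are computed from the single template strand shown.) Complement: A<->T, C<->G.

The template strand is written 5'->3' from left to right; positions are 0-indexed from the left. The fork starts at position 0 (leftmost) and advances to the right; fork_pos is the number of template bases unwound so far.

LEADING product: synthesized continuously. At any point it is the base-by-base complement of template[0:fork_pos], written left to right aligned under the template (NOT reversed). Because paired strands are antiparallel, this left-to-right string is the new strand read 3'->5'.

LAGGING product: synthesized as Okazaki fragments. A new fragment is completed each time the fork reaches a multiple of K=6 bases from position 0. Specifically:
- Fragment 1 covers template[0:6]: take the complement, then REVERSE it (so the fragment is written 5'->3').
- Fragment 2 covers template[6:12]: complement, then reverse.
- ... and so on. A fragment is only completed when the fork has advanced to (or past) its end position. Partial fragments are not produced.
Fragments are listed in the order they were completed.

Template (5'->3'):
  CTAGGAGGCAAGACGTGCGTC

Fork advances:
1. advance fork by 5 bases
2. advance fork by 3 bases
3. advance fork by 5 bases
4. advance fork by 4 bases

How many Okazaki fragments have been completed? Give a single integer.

Step 1: advance 5 -> fork_pos = 0 + 5 = 5. Next multiple of 6 is 6 (not reached); still 0 fragment(s).
Step 2: advance 3 -> fork_pos = 5 + 3 = 8. Reached multiple(s) of 6: 6 -> fragment 1 completed (1 total).
Step 3: advance 5 -> fork_pos = 8 + 5 = 13. Reached multiple(s) of 6: 12 -> fragment 2 completed (2 total).
Step 4: advance 4 -> fork_pos = 13 + 4 = 17. Next multiple of 6 is 18 (not reached); still 2 fragment(s).
Check: final fork_pos = 17; the multiples of 6 that are <= 17 are 6..12 -> 17 // 6 = 2 completed fragment(s).

Answer: 2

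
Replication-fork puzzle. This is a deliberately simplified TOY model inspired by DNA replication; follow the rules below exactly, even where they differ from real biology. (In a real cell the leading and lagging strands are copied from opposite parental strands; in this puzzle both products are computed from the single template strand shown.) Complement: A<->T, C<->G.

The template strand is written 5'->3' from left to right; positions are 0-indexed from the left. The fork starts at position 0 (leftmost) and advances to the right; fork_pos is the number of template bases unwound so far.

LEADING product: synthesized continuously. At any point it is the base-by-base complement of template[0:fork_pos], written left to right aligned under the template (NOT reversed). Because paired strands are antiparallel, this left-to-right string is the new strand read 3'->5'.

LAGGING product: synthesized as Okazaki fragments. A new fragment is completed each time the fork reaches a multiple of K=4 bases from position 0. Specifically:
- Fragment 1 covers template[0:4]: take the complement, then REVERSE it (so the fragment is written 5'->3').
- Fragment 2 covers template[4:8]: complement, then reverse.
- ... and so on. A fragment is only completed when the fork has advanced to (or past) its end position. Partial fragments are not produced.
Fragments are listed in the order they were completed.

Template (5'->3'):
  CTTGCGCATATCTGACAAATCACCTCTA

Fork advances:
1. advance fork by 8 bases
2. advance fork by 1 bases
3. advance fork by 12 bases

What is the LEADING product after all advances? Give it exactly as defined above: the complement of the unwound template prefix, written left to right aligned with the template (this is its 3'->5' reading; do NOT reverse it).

Step 1: advance 8 -> fork_pos = 0 + 8 = 8.
Step 2: advance 1 -> fork_pos = 8 + 1 = 9.
Step 3: advance 12 -> fork_pos = 9 + 12 = 21.
Unwound prefix: template[0:21] = CTTGCGCATATCTGACAAATC
Complement it base by base (A<->T, C<->G), keeping left-to-right order:
  [0:5] CTTGC -> GAACG
  [5:10] GCATA -> CGTAT
  [10:15] TCTGA -> AGACT
  [15:20] CAAAT -> GTTTA
  [20:21] C -> G
Concatenate: GAACGCGTATAGACTGTTTAG (length 21; written aligned with the template, i.e. 3'->5').

Answer: GAACGCGTATAGACTGTTTAG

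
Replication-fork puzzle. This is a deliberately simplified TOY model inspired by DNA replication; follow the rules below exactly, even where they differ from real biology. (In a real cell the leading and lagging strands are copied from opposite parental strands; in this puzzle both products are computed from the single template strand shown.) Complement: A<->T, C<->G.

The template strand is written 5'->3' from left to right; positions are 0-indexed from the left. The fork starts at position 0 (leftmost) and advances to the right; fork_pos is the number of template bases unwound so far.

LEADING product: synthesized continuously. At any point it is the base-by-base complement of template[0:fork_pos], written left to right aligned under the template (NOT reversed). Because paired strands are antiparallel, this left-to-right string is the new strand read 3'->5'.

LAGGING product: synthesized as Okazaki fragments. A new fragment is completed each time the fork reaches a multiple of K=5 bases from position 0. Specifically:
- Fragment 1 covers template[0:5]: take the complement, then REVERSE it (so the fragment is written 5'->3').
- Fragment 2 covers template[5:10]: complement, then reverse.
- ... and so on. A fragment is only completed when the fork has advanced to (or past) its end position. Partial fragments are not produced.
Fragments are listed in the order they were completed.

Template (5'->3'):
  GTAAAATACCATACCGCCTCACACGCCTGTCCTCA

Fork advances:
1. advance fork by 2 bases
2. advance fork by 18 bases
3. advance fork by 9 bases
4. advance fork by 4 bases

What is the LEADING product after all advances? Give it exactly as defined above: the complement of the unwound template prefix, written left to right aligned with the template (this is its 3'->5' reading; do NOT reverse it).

Step 1: advance 2 -> fork_pos = 0 + 2 = 2.
Step 2: advance 18 -> fork_pos = 2 + 18 = 20.
Step 3: advance 9 -> fork_pos = 20 + 9 = 29.
Step 4: advance 4 -> fork_pos = 29 + 4 = 33.
Unwound prefix: template[0:33] = GTAAAATACCATACCGCCTCACACGCCTGTCCT
Complement it base by base (A<->T, C<->G), keeping left-to-right order:
  [0:5] GTAAA -> CATTT
  [5:10] ATACC -> TATGG
  [10:15] ATACC -> TATGG
  [15:20] GCCTC -> CGGAG
  [20:25] ACACG -> TGTGC
  [25:30] CCTGT -> GGACA
  [30:33] CCT -> GGA
Concatenate: CATTTTATGGTATGGCGGAGTGTGCGGACAGGA (length 33; written aligned with the template, i.e. 3'->5').

Answer: CATTTTATGGTATGGCGGAGTGTGCGGACAGGA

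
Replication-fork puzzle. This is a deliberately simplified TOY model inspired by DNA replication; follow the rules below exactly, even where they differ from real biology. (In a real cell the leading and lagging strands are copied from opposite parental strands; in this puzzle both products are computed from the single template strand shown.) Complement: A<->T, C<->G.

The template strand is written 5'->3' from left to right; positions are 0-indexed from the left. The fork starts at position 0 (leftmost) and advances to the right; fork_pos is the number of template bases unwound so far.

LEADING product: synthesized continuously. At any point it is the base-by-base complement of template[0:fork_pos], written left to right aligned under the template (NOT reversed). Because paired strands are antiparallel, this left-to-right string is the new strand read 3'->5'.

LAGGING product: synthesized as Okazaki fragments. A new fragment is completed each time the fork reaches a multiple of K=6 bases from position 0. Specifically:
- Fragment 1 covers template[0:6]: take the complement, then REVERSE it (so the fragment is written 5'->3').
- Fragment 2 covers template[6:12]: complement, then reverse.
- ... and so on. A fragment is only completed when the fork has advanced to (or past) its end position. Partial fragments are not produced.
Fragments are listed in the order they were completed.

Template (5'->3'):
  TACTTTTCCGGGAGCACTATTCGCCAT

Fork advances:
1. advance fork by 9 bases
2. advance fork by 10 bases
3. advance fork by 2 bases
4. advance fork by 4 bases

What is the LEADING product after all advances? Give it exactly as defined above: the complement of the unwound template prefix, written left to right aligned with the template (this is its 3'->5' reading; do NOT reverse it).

Step 1: advance 9 -> fork_pos = 0 + 9 = 9.
Step 2: advance 10 -> fork_pos = 9 + 10 = 19.
Step 3: advance 2 -> fork_pos = 19 + 2 = 21.
Step 4: advance 4 -> fork_pos = 21 + 4 = 25.
Unwound prefix: template[0:25] = TACTTTTCCGGGAGCACTATTCGCC
Complement it base by base (A<->T, C<->G), keeping left-to-right order:
  [0:5] TACTT -> ATGAA
  [5:10] TTCCG -> AAGGC
  [10:15] GGAGC -> CCTCG
  [15:20] ACTAT -> TGATA
  [20:25] TCGCC -> AGCGG
Concatenate: ATGAAAAGGCCCTCGTGATAAGCGG (length 25; written aligned with the template, i.e. 3'->5').

Answer: ATGAAAAGGCCCTCGTGATAAGCGG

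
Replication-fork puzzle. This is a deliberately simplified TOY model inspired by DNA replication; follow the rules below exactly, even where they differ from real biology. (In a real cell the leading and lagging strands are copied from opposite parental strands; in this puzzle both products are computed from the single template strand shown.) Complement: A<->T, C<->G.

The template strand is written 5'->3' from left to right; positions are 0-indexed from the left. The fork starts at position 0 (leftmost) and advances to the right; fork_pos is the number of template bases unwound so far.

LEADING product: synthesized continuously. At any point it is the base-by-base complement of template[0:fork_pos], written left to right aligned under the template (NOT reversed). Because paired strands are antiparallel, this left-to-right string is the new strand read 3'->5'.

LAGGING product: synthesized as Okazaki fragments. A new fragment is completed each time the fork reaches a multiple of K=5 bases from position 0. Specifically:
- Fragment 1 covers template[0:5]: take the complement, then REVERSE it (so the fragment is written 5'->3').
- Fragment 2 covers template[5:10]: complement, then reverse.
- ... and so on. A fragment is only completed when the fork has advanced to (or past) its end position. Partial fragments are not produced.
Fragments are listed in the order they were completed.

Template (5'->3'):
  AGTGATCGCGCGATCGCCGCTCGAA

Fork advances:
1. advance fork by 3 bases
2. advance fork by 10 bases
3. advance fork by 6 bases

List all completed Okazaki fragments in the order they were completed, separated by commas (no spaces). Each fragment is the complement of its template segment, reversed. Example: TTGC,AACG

Step 1: advance 3 -> fork_pos = 0 + 3 = 3. Next multiple of 5 is 5 (not reached); still 0 fragment(s).
Step 2: advance 10 -> fork_pos = 3 + 10 = 13. Reached multiple(s) of 5: 5, 10 -> fragments 1-2 completed (2 total).
Step 3: advance 6 -> fork_pos = 13 + 6 = 19. Reached multiple(s) of 5: 15 -> fragment 3 completed (3 total).
Final fork_pos = 19, so 3 fragment(s) are complete. Build each: template segment -> complement -> reverse.
Fragment 1: template[0:5] = AGTGA -> complement TCACT -> reversed TCACT
Fragment 2: template[5:10] = TCGCG -> complement AGCGC -> reversed CGCGA
Fragment 3: template[10:15] = CGATC -> complement GCTAG -> reversed GATCG

Answer: TCACT,CGCGA,GATCG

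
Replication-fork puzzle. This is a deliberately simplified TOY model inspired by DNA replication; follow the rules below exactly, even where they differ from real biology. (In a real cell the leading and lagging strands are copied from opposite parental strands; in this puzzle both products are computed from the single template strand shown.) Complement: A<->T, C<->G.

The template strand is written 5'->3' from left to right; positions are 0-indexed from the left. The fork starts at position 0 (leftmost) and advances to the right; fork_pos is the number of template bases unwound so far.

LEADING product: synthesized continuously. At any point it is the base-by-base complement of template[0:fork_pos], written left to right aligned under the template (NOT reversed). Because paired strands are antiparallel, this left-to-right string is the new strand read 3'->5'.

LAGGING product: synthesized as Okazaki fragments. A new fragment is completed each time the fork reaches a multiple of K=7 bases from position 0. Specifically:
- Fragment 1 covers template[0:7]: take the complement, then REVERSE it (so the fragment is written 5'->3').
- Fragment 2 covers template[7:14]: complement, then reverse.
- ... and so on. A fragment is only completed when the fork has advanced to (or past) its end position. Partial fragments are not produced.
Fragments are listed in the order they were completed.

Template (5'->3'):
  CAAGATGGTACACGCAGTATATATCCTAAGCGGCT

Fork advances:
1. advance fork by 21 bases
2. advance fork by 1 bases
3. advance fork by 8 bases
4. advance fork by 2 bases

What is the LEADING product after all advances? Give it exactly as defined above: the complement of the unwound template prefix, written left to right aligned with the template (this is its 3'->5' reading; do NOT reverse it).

Step 1: advance 21 -> fork_pos = 0 + 21 = 21.
Step 2: advance 1 -> fork_pos = 21 + 1 = 22.
Step 3: advance 8 -> fork_pos = 22 + 8 = 30.
Step 4: advance 2 -> fork_pos = 30 + 2 = 32.
Unwound prefix: template[0:32] = CAAGATGGTACACGCAGTATATATCCTAAGCG
Complement it base by base (A<->T, C<->G), keeping left-to-right order:
  [0:5] CAAGA -> GTTCT
  [5:10] TGGTA -> ACCAT
  [10:15] CACGC -> GTGCG
  [15:20] AGTAT -> TCATA
  [20:25] ATATC -> TATAG
  [25:30] CTAAG -> GATTC
  [30:32] CG -> GC
Concatenate: GTTCTACCATGTGCGTCATATATAGGATTCGC (length 32; written aligned with the template, i.e. 3'->5').

Answer: GTTCTACCATGTGCGTCATATATAGGATTCGC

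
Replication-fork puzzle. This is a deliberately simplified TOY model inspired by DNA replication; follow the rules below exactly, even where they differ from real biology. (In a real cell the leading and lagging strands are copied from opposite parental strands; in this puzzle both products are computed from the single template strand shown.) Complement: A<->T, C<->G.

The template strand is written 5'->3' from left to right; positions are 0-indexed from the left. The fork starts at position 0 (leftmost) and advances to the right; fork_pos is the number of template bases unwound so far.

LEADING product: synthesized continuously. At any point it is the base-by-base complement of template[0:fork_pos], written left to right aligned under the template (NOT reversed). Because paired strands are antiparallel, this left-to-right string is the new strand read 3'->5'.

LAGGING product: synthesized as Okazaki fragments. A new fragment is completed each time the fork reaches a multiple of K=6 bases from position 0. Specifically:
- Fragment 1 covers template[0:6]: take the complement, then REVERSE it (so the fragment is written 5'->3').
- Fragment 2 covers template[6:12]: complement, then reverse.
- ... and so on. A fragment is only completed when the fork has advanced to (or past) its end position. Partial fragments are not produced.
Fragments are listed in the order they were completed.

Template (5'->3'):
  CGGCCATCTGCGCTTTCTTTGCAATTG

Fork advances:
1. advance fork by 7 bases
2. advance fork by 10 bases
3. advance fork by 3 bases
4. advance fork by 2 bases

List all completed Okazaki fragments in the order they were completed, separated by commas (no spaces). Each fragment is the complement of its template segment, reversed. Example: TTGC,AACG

Answer: TGGCCG,CGCAGA,AGAAAG

Derivation:
Step 1: advance 7 -> fork_pos = 0 + 7 = 7. Reached multiple(s) of 6: 6 -> fragment 1 completed (1 total).
Step 2: advance 10 -> fork_pos = 7 + 10 = 17. Reached multiple(s) of 6: 12 -> fragment 2 completed (2 total).
Step 3: advance 3 -> fork_pos = 17 + 3 = 20. Reached multiple(s) of 6: 18 -> fragment 3 completed (3 total).
Step 4: advance 2 -> fork_pos = 20 + 2 = 22. Next multiple of 6 is 24 (not reached); still 3 fragment(s).
Final fork_pos = 22, so 3 fragment(s) are complete. Build each: template segment -> complement -> reverse.
Fragment 1: template[0:6] = CGGCCA -> complement GCCGGT -> reversed TGGCCG
Fragment 2: template[6:12] = TCTGCG -> complement AGACGC -> reversed CGCAGA
Fragment 3: template[12:18] = CTTTCT -> complement GAAAGA -> reversed AGAAAG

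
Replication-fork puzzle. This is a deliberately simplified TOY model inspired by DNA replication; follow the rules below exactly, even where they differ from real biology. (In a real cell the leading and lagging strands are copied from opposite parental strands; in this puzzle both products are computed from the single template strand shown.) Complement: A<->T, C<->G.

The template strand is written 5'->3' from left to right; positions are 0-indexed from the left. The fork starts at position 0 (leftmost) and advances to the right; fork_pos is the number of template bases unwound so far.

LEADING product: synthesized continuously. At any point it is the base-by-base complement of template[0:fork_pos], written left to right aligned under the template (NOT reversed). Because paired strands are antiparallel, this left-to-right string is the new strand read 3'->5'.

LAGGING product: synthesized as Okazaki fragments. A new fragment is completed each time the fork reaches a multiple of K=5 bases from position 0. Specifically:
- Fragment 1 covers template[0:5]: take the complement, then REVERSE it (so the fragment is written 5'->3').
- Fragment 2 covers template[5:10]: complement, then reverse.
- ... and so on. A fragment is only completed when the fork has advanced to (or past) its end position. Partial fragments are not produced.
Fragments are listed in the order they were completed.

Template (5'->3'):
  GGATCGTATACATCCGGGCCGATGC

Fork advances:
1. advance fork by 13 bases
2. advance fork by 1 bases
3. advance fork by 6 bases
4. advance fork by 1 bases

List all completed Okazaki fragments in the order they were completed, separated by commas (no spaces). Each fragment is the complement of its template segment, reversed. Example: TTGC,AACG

Step 1: advance 13 -> fork_pos = 0 + 13 = 13. Reached multiple(s) of 5: 5, 10 -> fragments 1-2 completed (2 total).
Step 2: advance 1 -> fork_pos = 13 + 1 = 14. Next multiple of 5 is 15 (not reached); still 2 fragment(s).
Step 3: advance 6 -> fork_pos = 14 + 6 = 20. Reached multiple(s) of 5: 15, 20 -> fragments 3-4 completed (4 total).
Step 4: advance 1 -> fork_pos = 20 + 1 = 21. Next multiple of 5 is 25 (not reached); still 4 fragment(s).
Final fork_pos = 21, so 4 fragment(s) are complete. Build each: template segment -> complement -> reverse.
Fragment 1: template[0:5] = GGATC -> complement CCTAG -> reversed GATCC
Fragment 2: template[5:10] = GTATA -> complement CATAT -> reversed TATAC
Fragment 3: template[10:15] = CATCC -> complement GTAGG -> reversed GGATG
Fragment 4: template[15:20] = GGGCC -> complement CCCGG -> reversed GGCCC

Answer: GATCC,TATAC,GGATG,GGCCC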